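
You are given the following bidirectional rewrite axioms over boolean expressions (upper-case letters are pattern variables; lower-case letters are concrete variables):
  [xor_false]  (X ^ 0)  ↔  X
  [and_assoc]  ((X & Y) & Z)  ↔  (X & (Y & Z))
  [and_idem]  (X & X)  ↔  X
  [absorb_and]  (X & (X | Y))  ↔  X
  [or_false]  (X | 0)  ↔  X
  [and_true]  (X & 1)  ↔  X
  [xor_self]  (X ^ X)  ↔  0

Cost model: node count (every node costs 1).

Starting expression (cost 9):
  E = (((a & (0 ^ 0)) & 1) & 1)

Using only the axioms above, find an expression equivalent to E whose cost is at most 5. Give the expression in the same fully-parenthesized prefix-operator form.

((a & 0) & 1)   [cost 5]

(1) ((a & (0 ^ 0)) & 1)  =[and_true →]=  (a & (0 ^ 0))    ⊢ ((a & (0 ^ 0)) & 1)
(2) (0 ^ 0)  =[xor_self →]=  0    ⊢ cost 5, within 5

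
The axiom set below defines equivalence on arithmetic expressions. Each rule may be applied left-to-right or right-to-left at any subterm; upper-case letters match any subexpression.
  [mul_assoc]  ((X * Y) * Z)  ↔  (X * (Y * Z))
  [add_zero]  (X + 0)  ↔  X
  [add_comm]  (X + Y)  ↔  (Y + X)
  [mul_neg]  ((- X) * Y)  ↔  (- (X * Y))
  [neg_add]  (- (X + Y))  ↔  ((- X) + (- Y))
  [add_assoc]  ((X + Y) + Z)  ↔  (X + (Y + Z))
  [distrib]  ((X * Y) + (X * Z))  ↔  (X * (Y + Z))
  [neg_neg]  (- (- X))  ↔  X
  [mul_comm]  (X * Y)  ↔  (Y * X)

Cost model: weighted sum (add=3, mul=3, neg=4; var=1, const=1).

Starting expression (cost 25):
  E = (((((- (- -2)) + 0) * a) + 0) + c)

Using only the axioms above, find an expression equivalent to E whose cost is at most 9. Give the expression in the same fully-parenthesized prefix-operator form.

(1) ((((- (- -2)) + 0) * a) + 0)  =[add_zero →]=  (((- (- -2)) + 0) * a)    ⊢ ((((- (- -2)) + 0) * a) + c)
(2) (((- (- -2)) + 0) * a)  =[mul_comm →]=  (a * ((- (- -2)) + 0))    ⊢ ((a * ((- (- -2)) + 0)) + c)
(3) ((- (- -2)) + 0)  =[add_zero →]=  (- (- -2))    ⊢ ((a * (- (- -2))) + c)
(4) (- (- -2))  =[neg_neg →]=  -2    ⊢ cost 9, within 9

((a * -2) + c)   [cost 9]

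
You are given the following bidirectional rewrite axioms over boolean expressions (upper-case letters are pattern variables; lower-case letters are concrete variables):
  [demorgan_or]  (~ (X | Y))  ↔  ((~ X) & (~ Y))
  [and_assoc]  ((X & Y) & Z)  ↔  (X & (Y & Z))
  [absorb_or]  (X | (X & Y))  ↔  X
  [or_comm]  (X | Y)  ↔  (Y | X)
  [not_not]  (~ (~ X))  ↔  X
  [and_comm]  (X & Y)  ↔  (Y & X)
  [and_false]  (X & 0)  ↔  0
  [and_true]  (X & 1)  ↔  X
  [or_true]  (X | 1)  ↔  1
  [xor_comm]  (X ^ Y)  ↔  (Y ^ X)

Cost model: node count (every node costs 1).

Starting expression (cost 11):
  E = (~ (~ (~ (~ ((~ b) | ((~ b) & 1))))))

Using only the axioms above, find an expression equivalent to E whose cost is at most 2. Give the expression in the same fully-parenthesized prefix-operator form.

(~ b)   [cost 2]

step 1: not_not (→) rewrites (~ (~ ((~ b) | ((~ b) & 1)))) into ((~ b) | ((~ b) & 1)), now (~ (~ ((~ b) | ((~ b) & 1))))
step 2: absorb_or (→) rewrites ((~ b) | ((~ b) & 1)) into (~ b), now (~ (~ (~ b)))
step 3: not_not (→) rewrites (~ (~ (~ b))) into (~ b), reaching cost 2 (bound 2)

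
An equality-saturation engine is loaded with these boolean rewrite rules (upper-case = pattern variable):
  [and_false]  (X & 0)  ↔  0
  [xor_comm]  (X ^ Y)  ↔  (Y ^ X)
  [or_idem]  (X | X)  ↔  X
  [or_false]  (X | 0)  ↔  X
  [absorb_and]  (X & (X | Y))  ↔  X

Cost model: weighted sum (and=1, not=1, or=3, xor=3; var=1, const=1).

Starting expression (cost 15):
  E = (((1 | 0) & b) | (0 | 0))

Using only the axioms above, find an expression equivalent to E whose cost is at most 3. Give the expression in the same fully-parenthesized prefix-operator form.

(1 & b)   [cost 3]

(1) (1 | 0)  =[or_false →]=  1    ⊢ ((1 & b) | (0 | 0))
(2) (0 | 0)  =[or_idem →]=  0    ⊢ ((1 & b) | 0)
(3) ((1 & b) | 0)  =[or_false →]=  (1 & b)    ⊢ cost 3, within 3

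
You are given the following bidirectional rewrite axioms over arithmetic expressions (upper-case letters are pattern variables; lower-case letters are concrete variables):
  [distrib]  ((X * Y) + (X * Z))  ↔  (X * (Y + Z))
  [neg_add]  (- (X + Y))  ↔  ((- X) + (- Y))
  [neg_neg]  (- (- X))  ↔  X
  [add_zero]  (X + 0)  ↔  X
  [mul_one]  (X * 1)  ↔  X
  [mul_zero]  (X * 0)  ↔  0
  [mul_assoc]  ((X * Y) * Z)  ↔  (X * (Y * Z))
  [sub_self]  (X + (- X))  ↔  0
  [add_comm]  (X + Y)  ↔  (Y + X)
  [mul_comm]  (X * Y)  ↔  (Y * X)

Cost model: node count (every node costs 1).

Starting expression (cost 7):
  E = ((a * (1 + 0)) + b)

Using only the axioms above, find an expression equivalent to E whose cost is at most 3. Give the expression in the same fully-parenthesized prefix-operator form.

(1) (1 + 0)  =[add_zero →]=  1    ⊢ ((a * 1) + b)
(2) (a * 1)  =[mul_one →]=  a    ⊢ cost 3, within 3

(a + b)   [cost 3]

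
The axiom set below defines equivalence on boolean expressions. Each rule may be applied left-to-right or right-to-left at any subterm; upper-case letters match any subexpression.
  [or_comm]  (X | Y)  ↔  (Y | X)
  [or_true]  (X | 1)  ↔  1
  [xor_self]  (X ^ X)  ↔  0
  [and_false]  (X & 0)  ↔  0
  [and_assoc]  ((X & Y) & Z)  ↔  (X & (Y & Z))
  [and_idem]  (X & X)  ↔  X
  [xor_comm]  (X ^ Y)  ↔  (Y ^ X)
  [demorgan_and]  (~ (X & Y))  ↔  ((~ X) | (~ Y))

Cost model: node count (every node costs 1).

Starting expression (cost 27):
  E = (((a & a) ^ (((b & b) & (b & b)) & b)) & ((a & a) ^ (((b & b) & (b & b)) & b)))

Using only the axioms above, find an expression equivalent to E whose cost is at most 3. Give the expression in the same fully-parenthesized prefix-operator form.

(a ^ b)   [cost 3]

(1) (((a & a) ^ (((b & b) & (b & b)) & b)) & ((a & a) ^ (((b & b) & (b & b)) & b)))  =[and_idem →]=  ((a & a) ^ (((b & b) & (b & b)) & b))
(2) ((b & b) & (b & b))  =[and_idem →]=  (b & b)    ⊢ ((a & a) ^ ((b & b) & b))
(3) (a & a)  =[and_idem →]=  a    ⊢ (a ^ ((b & b) & b))
(4) (b & b)  =[and_idem →]=  b    ⊢ (a ^ (b & b))
(5) (b & b)  =[and_idem →]=  b    ⊢ cost 3, within 3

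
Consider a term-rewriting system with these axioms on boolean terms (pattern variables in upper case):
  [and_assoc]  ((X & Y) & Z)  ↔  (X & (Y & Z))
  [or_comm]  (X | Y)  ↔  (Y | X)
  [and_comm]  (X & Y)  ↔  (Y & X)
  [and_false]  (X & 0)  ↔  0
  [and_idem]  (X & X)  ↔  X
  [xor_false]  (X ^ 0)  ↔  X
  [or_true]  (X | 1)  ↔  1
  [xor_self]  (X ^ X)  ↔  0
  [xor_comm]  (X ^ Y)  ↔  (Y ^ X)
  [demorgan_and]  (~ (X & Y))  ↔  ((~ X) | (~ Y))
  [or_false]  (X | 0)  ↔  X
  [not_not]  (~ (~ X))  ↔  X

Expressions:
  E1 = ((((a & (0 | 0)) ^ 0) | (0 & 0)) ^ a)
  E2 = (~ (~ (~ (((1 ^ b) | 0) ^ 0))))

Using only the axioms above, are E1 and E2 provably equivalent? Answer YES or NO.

All listed rules preserve value, hence provable equivalence implies equal values everywhere; look for a separating assignment.
a=0, b=1 gives E1 ↦ 0, E2 ↦ 1; values differ ⇒ not provably equivalent.

NO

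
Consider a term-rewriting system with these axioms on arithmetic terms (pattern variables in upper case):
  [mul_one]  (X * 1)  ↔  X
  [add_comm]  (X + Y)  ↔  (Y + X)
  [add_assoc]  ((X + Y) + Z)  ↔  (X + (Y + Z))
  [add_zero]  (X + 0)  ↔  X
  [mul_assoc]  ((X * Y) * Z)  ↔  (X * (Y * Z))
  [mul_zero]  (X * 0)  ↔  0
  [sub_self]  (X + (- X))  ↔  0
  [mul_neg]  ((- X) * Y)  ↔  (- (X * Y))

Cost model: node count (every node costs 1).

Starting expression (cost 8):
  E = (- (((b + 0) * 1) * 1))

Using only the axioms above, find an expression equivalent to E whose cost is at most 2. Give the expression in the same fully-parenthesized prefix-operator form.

(1) ((b + 0) * 1)  =[mul_one →]=  (b + 0)    ⊢ (- ((b + 0) * 1))
(2) (b + 0)  =[add_zero →]=  b    ⊢ (- (b * 1))
(3) (b * 1)  =[mul_one →]=  b    ⊢ cost 2, within 2

(- b)   [cost 2]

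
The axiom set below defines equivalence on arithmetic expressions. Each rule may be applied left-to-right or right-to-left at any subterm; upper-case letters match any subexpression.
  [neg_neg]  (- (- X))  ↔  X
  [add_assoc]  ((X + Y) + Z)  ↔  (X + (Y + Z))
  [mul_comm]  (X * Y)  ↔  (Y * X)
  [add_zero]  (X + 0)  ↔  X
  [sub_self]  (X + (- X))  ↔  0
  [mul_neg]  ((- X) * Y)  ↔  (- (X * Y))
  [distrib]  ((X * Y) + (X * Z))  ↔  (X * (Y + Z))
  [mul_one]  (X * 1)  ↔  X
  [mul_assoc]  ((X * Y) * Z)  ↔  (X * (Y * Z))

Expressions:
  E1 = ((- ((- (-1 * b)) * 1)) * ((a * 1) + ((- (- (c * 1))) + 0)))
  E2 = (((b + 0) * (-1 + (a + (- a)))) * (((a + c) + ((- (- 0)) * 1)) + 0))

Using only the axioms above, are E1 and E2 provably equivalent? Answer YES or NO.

step 1: add_zero (→) rewrites ((- (- (c * 1))) + 0) into (- (- (c * 1))), now ((- ((- (-1 * b)) * 1)) * ((a * 1) + (- (- (c * 1)))))
step 2: mul_one (→) rewrites (c * 1) into c, now ((- ((- (-1 * b)) * 1)) * ((a * 1) + (- (- c))))
step 3: neg_neg (→) rewrites (- (- c)) into c, now ((- ((- (-1 * b)) * 1)) * ((a * 1) + c))
step 4: mul_one (→) rewrites (a * 1) into a, now ((- ((- (-1 * b)) * 1)) * (a + c))
step 5: mul_one (→) rewrites ((- (-1 * b)) * 1) into (- (-1 * b)), now ((- (- (-1 * b))) * (a + c))
step 6: neg_neg (→) rewrites (- (- (-1 * b))) into (-1 * b), now ((-1 * b) * (a + c))
step 7: mul_comm (→) rewrites (-1 * b) into (b * -1), now ((b * -1) * (a + c))
step 8: add_zero (←) rewrites (a + c) into ((a + c) + 0), now ((b * -1) * ((a + c) + 0))
step 9: add_zero (←) rewrites (a + c) into ((a + c) + 0), now ((b * -1) * (((a + c) + 0) + 0))
step 10: add_zero (←) rewrites -1 into (-1 + 0), now ((b * (-1 + 0)) * (((a + c) + 0) + 0))
step 11: add_zero (←) rewrites b into (b + 0), now (((b + 0) * (-1 + 0)) * (((a + c) + 0) + 0))
step 12: sub_self (←) rewrites 0 into (a + (- a)), now (((b + 0) * (-1 + (a + (- a)))) * (((a + c) + 0) + 0))
step 13: neg_neg (←) rewrites 0 into (- (- 0)), now (((b + 0) * (-1 + (a + (- a)))) * (((a + c) + (- (- 0))) + 0))
step 14: mul_one (←) rewrites (- (- 0)) into ((- (- 0)) * 1), which is E2

YES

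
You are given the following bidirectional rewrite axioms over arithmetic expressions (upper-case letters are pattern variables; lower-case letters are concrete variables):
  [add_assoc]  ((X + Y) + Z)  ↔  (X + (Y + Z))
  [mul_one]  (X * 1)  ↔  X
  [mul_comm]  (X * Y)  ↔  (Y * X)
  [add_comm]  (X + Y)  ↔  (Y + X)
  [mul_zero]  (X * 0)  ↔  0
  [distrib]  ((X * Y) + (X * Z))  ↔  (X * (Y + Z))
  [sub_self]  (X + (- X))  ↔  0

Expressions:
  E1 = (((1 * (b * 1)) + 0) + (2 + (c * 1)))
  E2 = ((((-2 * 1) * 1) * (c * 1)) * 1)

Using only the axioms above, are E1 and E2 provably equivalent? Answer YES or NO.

All listed rules preserve value, hence provable equivalence implies equal values everywhere; look for a separating assignment.
b=0, c=0 gives E1 ↦ 2, E2 ↦ 0; values differ ⇒ not provably equivalent.

NO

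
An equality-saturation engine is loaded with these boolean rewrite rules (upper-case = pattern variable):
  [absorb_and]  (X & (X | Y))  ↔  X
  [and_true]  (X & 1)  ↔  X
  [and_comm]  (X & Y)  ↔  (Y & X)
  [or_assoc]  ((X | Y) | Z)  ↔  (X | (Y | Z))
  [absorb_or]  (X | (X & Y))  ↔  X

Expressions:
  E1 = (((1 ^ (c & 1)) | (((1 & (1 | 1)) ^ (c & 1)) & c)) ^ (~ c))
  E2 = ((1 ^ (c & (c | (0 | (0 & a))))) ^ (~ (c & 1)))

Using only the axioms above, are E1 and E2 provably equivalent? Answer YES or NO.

YES

(1) (1 & (1 | 1))  =[absorb_and →]=  1    ⊢ (((1 ^ (c & 1)) | ((1 ^ (c & 1)) & c)) ^ (~ c))
(2) ((1 ^ (c & 1)) | ((1 ^ (c & 1)) & c))  =[absorb_or →]=  (1 ^ (c & 1))    ⊢ ((1 ^ (c & 1)) ^ (~ c))
(3) (c & 1)  =[and_true →]=  c    ⊢ ((1 ^ c) ^ (~ c))
(4) c  =[absorb_and ←]=  (c & (c | 0))    ⊢ ((1 ^ (c & (c | 0))) ^ (~ c))
(5) c  =[and_true ←]=  (c & 1)    ⊢ ((1 ^ (c & (c | 0))) ^ (~ (c & 1)))
(6) 0  =[absorb_or ←]=  (0 | (0 & a))    ⊢ E2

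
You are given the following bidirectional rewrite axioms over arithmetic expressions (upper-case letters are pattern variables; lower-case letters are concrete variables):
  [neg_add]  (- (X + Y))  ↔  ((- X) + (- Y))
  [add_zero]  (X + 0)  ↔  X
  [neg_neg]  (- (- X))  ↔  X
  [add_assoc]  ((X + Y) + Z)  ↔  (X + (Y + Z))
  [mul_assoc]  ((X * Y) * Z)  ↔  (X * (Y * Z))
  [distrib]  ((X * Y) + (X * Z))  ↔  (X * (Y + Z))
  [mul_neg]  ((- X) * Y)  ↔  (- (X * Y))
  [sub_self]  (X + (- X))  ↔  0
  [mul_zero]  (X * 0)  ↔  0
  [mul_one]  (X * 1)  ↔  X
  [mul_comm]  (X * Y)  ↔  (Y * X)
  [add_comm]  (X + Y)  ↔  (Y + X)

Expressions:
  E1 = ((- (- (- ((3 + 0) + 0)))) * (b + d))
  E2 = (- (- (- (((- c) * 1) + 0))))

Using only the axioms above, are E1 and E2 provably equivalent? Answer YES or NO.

The axioms are sound identities: if E1 ↔* E2 then E1 and E2 evaluate identically under any assignment.
Under b=0, c=0, d=1: E1 evaluates to -3, E2 to 0. Distinct ⇒ no rewrite sequence connects them.

NO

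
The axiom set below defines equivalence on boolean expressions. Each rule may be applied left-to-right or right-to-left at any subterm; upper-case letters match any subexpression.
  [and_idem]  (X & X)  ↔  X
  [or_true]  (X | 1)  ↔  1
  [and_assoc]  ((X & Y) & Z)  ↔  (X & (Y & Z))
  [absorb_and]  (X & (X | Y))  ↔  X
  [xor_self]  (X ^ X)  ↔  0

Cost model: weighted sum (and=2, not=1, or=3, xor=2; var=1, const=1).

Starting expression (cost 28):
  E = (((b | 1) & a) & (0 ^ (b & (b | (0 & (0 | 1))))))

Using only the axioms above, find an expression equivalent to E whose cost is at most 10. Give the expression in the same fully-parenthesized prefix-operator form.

((1 & a) & (0 ^ b))   [cost 10]

1. [or_true →] (b | 1)  →  1;  E = ((1 & a) & (0 ^ (b & (b | (0 & (0 | 1))))))
2. [absorb_and →] (0 & (0 | 1))  →  0;  E = ((1 & a) & (0 ^ (b & (b | 0))))
3. [absorb_and →] (b & (b | 0))  →  b;  cost 10 ≤ 10, done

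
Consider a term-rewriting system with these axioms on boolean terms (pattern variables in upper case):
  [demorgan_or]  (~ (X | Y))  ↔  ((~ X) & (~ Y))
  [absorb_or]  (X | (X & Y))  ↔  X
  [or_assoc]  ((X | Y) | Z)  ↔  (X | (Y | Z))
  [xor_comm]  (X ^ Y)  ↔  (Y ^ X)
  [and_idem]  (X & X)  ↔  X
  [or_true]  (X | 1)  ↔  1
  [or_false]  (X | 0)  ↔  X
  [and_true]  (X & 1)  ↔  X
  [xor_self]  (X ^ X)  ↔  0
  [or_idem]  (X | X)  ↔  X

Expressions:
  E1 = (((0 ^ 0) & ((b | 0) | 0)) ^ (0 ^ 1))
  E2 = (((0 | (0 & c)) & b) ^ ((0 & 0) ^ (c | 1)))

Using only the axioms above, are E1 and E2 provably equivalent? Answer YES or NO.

1. [or_false →] ((b | 0) | 0)  →  (b | 0);  E1 = (((0 ^ 0) & (b | 0)) ^ (0 ^ 1))
2. [or_false →] (b | 0)  →  b;  E1 = (((0 ^ 0) & b) ^ (0 ^ 1))
3. [xor_self →] (0 ^ 0)  →  0;  E1 = ((0 & b) ^ (0 ^ 1))
4. [or_true ←] 1  →  (c | 1);  E1 = ((0 & b) ^ (0 ^ (c | 1)))
5. [and_idem ←] 0  →  (0 & 0);  E1 = ((0 & b) ^ ((0 & 0) ^ (c | 1)))
6. [absorb_or ←] 0  →  (0 | (0 & c));  this is E2

YES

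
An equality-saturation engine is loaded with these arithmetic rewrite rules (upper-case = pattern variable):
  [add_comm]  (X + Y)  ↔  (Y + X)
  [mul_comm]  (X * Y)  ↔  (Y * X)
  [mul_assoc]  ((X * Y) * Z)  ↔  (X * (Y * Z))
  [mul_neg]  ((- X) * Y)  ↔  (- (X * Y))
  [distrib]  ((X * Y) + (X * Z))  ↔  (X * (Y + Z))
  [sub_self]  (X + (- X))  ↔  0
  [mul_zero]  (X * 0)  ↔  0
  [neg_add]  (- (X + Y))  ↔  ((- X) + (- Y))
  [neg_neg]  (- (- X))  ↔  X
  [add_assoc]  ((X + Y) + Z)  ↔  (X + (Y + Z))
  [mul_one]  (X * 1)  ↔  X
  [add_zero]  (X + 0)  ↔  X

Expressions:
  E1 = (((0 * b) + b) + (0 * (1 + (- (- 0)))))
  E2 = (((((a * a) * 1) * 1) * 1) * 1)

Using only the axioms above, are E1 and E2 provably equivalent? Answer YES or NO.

NO

Every axiom is a valid identity, so a rewrite proof would force E1 and E2 to agree under every assignment.
At a=0, b=1: E1 = 1 but E2 = 0; they differ, so no derivation exists.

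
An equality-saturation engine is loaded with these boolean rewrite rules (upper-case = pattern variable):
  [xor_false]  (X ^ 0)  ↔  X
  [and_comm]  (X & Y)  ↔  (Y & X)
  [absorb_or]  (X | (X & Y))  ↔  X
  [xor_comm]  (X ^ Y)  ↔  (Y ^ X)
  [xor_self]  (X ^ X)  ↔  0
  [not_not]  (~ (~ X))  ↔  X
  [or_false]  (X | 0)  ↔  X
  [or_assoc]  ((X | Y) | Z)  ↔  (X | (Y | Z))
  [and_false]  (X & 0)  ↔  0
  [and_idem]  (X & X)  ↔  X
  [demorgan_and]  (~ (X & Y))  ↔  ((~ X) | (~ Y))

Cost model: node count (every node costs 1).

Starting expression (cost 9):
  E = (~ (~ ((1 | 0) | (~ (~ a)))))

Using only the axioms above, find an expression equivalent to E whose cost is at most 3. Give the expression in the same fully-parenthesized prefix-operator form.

(1 | a)   [cost 3]

(1) (1 | 0)  =[or_false →]=  1    ⊢ (~ (~ (1 | (~ (~ a)))))
(2) (~ (~ a))  =[not_not →]=  a    ⊢ (~ (~ (1 | a)))
(3) (~ (~ (1 | a)))  =[not_not →]=  (1 | a)    ⊢ cost 3, within 3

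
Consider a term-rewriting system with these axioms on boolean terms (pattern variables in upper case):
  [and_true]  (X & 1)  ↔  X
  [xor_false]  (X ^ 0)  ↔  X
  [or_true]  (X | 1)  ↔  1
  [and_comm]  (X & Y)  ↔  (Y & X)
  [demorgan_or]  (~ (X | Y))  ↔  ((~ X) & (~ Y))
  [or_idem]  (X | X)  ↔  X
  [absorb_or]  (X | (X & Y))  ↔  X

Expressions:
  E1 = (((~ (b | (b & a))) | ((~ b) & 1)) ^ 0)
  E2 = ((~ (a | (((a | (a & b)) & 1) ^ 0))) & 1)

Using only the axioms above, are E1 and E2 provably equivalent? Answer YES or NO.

The axioms are sound identities: if E1 ↔* E2 then E1 and E2 evaluate identically under any assignment.
Under a=0, b=1: E1 evaluates to 0, E2 to 1. Distinct ⇒ no rewrite sequence connects them.

NO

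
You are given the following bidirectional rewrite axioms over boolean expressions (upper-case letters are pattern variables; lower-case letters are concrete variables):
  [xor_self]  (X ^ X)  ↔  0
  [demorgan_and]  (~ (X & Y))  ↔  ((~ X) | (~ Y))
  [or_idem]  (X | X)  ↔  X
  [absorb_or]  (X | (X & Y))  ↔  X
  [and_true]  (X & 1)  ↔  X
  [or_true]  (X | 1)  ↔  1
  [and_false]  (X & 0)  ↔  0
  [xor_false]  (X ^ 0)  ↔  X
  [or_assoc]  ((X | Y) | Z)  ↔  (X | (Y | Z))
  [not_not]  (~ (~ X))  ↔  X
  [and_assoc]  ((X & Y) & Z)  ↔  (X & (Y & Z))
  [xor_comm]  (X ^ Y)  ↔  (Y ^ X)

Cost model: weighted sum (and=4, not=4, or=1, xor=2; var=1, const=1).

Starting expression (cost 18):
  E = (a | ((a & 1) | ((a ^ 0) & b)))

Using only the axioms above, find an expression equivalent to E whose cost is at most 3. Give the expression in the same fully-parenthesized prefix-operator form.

step 1: xor_false (→) rewrites (a ^ 0) into a, now (a | ((a & 1) | (a & b)))
step 2: and_true (→) rewrites (a & 1) into a, now (a | (a | (a & b)))
step 3: absorb_or (→) rewrites (a | (a & b)) into a, reaching cost 3 (bound 3)

(a | a)   [cost 3]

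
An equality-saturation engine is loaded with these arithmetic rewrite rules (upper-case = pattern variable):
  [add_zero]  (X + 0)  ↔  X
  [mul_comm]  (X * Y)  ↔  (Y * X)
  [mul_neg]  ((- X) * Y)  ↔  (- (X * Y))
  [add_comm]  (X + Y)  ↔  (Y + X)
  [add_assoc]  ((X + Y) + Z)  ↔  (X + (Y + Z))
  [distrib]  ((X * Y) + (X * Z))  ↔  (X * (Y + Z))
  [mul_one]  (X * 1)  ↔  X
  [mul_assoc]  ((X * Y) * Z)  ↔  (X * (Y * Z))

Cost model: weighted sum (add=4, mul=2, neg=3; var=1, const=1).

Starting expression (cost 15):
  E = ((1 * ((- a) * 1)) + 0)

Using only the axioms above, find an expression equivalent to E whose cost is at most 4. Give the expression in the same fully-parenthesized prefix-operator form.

1. [add_zero →] ((1 * ((- a) * 1)) + 0)  →  (1 * ((- a) * 1))
2. [mul_comm →] (1 * ((- a) * 1))  →  (((- a) * 1) * 1)
3. [mul_one →] (((- a) * 1) * 1)  →  ((- a) * 1)
4. [mul_one →] ((- a) * 1)  →  (- a);  cost 4 ≤ 4, done

(- a)   [cost 4]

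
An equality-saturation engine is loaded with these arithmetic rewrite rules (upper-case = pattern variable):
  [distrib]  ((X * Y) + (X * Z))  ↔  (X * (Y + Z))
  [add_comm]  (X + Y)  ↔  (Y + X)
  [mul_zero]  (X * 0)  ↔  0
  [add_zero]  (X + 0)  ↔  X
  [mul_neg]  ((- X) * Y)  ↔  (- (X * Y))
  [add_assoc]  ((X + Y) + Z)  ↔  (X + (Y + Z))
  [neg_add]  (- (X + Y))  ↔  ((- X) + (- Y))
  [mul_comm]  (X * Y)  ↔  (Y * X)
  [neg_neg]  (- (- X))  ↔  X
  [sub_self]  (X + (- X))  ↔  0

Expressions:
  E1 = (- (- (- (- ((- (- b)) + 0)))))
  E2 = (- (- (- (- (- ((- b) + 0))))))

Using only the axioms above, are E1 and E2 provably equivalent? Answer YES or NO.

step 1: add_zero (→) rewrites ((- (- b)) + 0) into (- (- b)), now (- (- (- (- (- (- b))))))
step 2: add_zero (←) rewrites (- b) into ((- b) + 0), which is E2

YES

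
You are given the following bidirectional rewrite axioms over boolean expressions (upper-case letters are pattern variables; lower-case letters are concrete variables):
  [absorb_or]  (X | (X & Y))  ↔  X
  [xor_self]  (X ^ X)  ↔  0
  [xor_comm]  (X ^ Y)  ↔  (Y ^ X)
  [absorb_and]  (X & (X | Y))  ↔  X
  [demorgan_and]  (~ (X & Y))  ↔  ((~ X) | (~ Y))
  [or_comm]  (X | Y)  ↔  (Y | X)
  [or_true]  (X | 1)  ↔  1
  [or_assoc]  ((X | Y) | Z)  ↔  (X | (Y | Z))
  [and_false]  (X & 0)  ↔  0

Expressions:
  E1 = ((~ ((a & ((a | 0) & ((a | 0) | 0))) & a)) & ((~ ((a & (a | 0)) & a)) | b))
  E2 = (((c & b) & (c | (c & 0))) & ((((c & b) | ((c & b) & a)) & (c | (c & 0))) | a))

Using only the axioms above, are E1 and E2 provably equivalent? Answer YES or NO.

The axioms are sound identities: if E1 ↔* E2 then E1 and E2 evaluate identically under any assignment.
Under a=0, b=0, c=0: E1 evaluates to 1, E2 to 0. Distinct ⇒ no rewrite sequence connects them.

NO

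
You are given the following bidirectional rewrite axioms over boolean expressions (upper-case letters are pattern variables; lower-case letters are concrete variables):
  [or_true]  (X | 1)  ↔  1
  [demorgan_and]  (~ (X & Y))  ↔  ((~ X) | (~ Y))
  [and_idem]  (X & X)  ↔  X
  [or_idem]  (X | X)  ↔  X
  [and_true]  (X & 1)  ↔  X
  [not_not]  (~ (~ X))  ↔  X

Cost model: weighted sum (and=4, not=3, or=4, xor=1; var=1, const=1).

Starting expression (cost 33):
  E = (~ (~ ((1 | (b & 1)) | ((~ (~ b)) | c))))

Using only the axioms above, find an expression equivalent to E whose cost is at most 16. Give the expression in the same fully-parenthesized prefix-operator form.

((1 | b) | (b | c))   [cost 16]

1. [and_true →] (b & 1)  →  b;  E = (~ (~ ((1 | b) | ((~ (~ b)) | c))))
2. [not_not →] (~ (~ b))  →  b;  E = (~ (~ ((1 | b) | (b | c))))
3. [not_not →] (~ (~ ((1 | b) | (b | c))))  →  ((1 | b) | (b | c));  cost 16 ≤ 16, done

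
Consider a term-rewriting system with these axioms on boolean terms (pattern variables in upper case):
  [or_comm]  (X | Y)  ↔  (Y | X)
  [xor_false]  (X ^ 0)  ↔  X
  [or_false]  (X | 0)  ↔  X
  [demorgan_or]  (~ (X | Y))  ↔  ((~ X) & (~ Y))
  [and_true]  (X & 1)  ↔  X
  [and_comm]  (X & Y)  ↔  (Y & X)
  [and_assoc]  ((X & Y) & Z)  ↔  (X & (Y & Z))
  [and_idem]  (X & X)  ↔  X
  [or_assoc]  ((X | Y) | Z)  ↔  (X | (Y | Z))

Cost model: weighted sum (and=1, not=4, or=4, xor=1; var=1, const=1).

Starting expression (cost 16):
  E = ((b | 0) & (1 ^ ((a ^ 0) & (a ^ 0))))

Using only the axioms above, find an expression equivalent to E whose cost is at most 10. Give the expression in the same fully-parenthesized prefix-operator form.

step 1: and_idem (→) rewrites ((a ^ 0) & (a ^ 0)) into (a ^ 0), now ((b | 0) & (1 ^ (a ^ 0)))
step 2: or_comm (→) rewrites (b | 0) into (0 | b), now ((0 | b) & (1 ^ (a ^ 0)))
step 3: xor_false (→) rewrites (a ^ 0) into a, reaching cost 10 (bound 10)

((0 | b) & (1 ^ a))   [cost 10]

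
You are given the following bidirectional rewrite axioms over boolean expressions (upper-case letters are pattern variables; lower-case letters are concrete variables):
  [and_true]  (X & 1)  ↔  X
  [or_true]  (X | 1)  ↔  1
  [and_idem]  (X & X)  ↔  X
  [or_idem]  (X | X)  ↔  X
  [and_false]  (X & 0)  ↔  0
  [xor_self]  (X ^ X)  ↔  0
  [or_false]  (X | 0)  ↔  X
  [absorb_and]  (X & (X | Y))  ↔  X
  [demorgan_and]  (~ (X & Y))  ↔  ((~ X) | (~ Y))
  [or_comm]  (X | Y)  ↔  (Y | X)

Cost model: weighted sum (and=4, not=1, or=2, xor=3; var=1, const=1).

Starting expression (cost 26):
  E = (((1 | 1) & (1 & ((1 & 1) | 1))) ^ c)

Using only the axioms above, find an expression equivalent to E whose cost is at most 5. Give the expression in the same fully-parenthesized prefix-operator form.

step 1: and_true (→) rewrites (1 & 1) into 1, now (((1 | 1) & (1 & (1 | 1))) ^ c)
step 2: or_idem (→) rewrites (1 | 1) into 1, now ((1 & (1 & (1 | 1))) ^ c)
step 3: absorb_and (→) rewrites (1 & (1 | 1)) into 1, now ((1 & 1) ^ c)
step 4: and_idem (→) rewrites (1 & 1) into 1, reaching cost 5 (bound 5)

(1 ^ c)   [cost 5]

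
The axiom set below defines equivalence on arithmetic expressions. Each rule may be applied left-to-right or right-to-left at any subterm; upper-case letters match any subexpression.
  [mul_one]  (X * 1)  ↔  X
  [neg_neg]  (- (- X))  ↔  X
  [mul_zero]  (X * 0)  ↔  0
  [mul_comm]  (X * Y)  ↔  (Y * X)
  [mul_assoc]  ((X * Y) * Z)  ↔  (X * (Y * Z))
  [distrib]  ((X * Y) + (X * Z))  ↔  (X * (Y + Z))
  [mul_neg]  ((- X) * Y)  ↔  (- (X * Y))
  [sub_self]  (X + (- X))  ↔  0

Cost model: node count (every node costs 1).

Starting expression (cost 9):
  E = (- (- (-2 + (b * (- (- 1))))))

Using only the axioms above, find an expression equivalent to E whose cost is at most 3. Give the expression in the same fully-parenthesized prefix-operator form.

1. [neg_neg →] (- (- 1))  →  1;  E = (- (- (-2 + (b * 1))))
2. [mul_one →] (b * 1)  →  b;  E = (- (- (-2 + b)))
3. [neg_neg →] (- (- (-2 + b)))  →  (-2 + b);  cost 3 ≤ 3, done

(-2 + b)   [cost 3]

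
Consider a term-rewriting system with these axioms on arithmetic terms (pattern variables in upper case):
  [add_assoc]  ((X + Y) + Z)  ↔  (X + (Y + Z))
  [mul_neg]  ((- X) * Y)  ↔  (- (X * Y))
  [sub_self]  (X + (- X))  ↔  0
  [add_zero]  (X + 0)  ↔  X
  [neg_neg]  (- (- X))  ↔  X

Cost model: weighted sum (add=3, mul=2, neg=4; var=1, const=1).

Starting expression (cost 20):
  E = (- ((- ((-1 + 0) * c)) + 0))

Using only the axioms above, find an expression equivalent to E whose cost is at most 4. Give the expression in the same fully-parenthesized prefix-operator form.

step 1: add_zero (→) rewrites (-1 + 0) into -1, now (- ((- (-1 * c)) + 0))
step 2: add_zero (→) rewrites ((- (-1 * c)) + 0) into (- (-1 * c)), now (- (- (-1 * c)))
step 3: neg_neg (→) rewrites (- (- (-1 * c))) into (-1 * c), reaching cost 4 (bound 4)

(-1 * c)   [cost 4]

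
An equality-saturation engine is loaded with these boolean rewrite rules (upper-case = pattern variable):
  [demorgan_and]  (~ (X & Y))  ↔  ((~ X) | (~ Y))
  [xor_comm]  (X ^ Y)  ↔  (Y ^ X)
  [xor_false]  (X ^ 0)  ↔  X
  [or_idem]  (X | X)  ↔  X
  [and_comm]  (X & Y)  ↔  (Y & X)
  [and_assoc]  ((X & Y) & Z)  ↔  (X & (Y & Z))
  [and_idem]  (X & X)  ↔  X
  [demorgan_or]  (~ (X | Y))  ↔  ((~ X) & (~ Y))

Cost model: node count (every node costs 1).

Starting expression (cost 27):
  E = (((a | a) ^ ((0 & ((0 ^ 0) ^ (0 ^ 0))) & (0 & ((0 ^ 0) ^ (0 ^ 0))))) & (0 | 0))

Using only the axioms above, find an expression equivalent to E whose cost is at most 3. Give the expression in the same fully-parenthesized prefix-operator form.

(0 & a)   [cost 3]

(1) ((0 & ((0 ^ 0) ^ (0 ^ 0))) & (0 & ((0 ^ 0) ^ (0 ^ 0))))  =[and_idem →]=  (0 & ((0 ^ 0) ^ (0 ^ 0)))    ⊢ (((a | a) ^ (0 & ((0 ^ 0) ^ (0 ^ 0)))) & (0 | 0))
(2) (((a | a) ^ (0 & ((0 ^ 0) ^ (0 ^ 0)))) & (0 | 0))  =[and_comm →]=  ((0 | 0) & ((a | a) ^ (0 & ((0 ^ 0) ^ (0 ^ 0)))))
(3) (0 ^ 0)  =[xor_false →]=  0    ⊢ ((0 | 0) & ((a | a) ^ (0 & ((0 ^ 0) ^ 0))))
(4) ((0 ^ 0) ^ 0)  =[xor_false →]=  (0 ^ 0)    ⊢ ((0 | 0) & ((a | a) ^ (0 & (0 ^ 0))))
(5) (0 ^ 0)  =[xor_false →]=  0    ⊢ ((0 | 0) & ((a | a) ^ (0 & 0)))
(6) (0 & 0)  =[and_idem →]=  0    ⊢ ((0 | 0) & ((a | a) ^ 0))
(7) (a | a)  =[or_idem →]=  a    ⊢ ((0 | 0) & (a ^ 0))
(8) (0 | 0)  =[or_idem →]=  0    ⊢ (0 & (a ^ 0))
(9) (a ^ 0)  =[xor_false →]=  a    ⊢ cost 3, within 3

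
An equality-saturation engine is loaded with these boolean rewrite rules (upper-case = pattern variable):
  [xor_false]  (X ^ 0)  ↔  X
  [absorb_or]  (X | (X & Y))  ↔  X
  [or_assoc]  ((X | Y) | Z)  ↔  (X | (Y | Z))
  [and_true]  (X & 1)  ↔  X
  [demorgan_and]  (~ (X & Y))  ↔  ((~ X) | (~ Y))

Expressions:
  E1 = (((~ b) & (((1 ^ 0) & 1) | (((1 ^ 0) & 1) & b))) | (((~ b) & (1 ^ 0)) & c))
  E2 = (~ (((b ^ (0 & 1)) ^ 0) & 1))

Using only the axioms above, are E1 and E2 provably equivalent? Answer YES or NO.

YES

(1) (((1 ^ 0) & 1) | (((1 ^ 0) & 1) & b))  =[absorb_or →]=  ((1 ^ 0) & 1)    ⊢ (((~ b) & ((1 ^ 0) & 1)) | (((~ b) & (1 ^ 0)) & c))
(2) ((1 ^ 0) & 1)  =[and_true →]=  (1 ^ 0)    ⊢ (((~ b) & (1 ^ 0)) | (((~ b) & (1 ^ 0)) & c))
(3) (((~ b) & (1 ^ 0)) | (((~ b) & (1 ^ 0)) & c))  =[absorb_or →]=  ((~ b) & (1 ^ 0))
(4) (1 ^ 0)  =[xor_false →]=  1    ⊢ ((~ b) & 1)
(5) ((~ b) & 1)  =[and_true →]=  (~ b)
(6) b  =[and_true ←]=  (b & 1)    ⊢ (~ (b & 1))
(7) b  =[xor_false ←]=  (b ^ 0)    ⊢ (~ ((b ^ 0) & 1))
(8) 0  =[and_true ←]=  (0 & 1)    ⊢ (~ ((b ^ (0 & 1)) & 1))
(9) (b ^ (0 & 1))  =[xor_false ←]=  ((b ^ (0 & 1)) ^ 0)    ⊢ E2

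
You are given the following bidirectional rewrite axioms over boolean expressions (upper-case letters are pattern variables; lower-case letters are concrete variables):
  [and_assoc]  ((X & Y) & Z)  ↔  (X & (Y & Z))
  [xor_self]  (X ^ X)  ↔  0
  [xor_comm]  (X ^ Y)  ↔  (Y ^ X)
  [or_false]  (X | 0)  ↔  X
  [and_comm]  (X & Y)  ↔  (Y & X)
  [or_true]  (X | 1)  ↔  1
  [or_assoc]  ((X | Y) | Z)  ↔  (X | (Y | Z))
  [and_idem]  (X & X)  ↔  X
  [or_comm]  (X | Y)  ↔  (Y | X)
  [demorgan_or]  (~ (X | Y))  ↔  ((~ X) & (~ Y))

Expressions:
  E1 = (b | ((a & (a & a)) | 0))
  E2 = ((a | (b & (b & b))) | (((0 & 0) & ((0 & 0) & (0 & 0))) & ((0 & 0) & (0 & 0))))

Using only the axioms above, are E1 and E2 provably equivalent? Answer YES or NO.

YES

(1) (a & a)  =[and_idem →]=  a    ⊢ (b | ((a & a) | 0))
(2) ((a & a) | 0)  =[or_false →]=  (a & a)    ⊢ (b | (a & a))
(3) (a & a)  =[and_idem →]=  a    ⊢ (b | a)
(4) (b | a)  =[or_comm →]=  (a | b)
(5) (a | b)  =[or_false ←]=  ((a | b) | 0)
(6) 0  =[and_idem ←]=  (0 & 0)    ⊢ ((a | b) | (0 & 0))
(7) b  =[and_idem ←]=  (b & b)    ⊢ ((a | (b & b)) | (0 & 0))
(8) (0 & 0)  =[and_idem ←]=  ((0 & 0) & (0 & 0))    ⊢ ((a | (b & b)) | ((0 & 0) & (0 & 0)))
(9) b  =[and_idem ←]=  (b & b)    ⊢ ((a | ((b & b) & b)) | ((0 & 0) & (0 & 0)))
(10) ((0 & 0) & (0 & 0))  =[and_idem ←]=  (((0 & 0) & (0 & 0)) & ((0 & 0) & (0 & 0)))    ⊢ ((a | ((b & b) & b)) | (((0 & 0) & (0 & 0)) & ((0 & 0) & (0 & 0))))
(11) ((b & b) & b)  =[and_comm →]=  (b & (b & b))    ⊢ ((a | (b & (b & b))) | (((0 & 0) & (0 & 0)) & ((0 & 0) & (0 & 0))))
(12) (0 & 0)  =[and_idem ←]=  ((0 & 0) & (0 & 0))    ⊢ E2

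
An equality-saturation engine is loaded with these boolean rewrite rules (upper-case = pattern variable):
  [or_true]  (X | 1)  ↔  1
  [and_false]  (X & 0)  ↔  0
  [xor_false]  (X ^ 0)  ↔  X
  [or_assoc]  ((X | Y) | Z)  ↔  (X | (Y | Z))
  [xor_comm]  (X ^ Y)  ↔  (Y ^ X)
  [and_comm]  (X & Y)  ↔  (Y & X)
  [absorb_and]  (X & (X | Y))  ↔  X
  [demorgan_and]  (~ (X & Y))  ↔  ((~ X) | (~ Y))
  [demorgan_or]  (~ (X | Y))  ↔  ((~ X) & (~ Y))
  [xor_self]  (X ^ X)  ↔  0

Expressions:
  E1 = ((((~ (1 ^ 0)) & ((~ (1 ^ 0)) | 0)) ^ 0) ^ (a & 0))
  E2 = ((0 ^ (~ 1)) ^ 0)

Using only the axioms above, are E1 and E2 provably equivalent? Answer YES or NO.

(1) ((~ (1 ^ 0)) & ((~ (1 ^ 0)) | 0))  =[absorb_and →]=  (~ (1 ^ 0))    ⊢ (((~ (1 ^ 0)) ^ 0) ^ (a & 0))
(2) ((~ (1 ^ 0)) ^ 0)  =[xor_false →]=  (~ (1 ^ 0))    ⊢ ((~ (1 ^ 0)) ^ (a & 0))
(3) (a & 0)  =[and_false →]=  0    ⊢ ((~ (1 ^ 0)) ^ 0)
(4) ((~ (1 ^ 0)) ^ 0)  =[xor_false →]=  (~ (1 ^ 0))
(5) (1 ^ 0)  =[xor_false →]=  1    ⊢ (~ 1)
(6) (~ 1)  =[xor_false ←]=  ((~ 1) ^ 0)
(7) (~ 1)  =[xor_false ←]=  ((~ 1) ^ 0)    ⊢ (((~ 1) ^ 0) ^ 0)
(8) ((~ 1) ^ 0)  =[xor_comm →]=  (0 ^ (~ 1))    ⊢ E2

YES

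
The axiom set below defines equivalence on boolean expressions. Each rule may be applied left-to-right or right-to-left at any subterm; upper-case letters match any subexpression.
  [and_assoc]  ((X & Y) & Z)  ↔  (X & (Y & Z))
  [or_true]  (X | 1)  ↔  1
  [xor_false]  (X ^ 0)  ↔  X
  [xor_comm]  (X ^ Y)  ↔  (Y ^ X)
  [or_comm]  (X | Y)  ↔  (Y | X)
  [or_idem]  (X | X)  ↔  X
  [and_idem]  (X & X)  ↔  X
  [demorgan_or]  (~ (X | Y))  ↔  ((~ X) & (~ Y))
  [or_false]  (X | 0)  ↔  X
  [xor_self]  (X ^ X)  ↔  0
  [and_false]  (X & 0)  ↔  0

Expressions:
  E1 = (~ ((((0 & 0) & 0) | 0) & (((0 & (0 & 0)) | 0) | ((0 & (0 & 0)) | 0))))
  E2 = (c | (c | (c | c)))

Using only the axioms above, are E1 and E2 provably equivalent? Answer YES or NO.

The axioms are sound identities: if E1 ↔* E2 then E1 and E2 evaluate identically under any assignment.
Under c=0: E1 evaluates to 1, E2 to 0. Distinct ⇒ no rewrite sequence connects them.

NO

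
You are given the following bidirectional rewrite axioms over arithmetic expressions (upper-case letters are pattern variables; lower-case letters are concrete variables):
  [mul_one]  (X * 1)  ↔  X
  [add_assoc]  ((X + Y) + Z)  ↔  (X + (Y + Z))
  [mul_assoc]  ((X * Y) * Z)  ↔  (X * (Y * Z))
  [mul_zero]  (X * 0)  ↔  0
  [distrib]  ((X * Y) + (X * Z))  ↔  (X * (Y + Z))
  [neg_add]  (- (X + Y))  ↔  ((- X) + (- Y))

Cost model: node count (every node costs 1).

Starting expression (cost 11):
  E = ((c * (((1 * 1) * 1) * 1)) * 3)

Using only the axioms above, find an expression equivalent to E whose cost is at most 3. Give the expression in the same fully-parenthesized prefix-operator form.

1. [mul_one →] (((1 * 1) * 1) * 1)  →  ((1 * 1) * 1);  E = ((c * ((1 * 1) * 1)) * 3)
2. [mul_one →] (1 * 1)  →  1;  E = ((c * (1 * 1)) * 3)
3. [mul_one →] (1 * 1)  →  1;  E = ((c * 1) * 3)
4. [mul_one →] (c * 1)  →  c;  cost 3 ≤ 3, done

(c * 3)   [cost 3]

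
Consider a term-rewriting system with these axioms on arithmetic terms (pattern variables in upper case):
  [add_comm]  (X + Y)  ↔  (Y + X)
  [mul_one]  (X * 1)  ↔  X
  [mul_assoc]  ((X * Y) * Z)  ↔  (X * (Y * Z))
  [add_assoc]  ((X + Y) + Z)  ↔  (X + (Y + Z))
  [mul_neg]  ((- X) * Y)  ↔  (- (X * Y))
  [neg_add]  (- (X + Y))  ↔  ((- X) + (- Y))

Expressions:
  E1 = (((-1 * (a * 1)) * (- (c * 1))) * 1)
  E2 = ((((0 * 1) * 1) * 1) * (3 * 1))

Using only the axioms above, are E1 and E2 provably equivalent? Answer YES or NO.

NO

All listed rules preserve value, hence provable equivalence implies equal values everywhere; look for a separating assignment.
a=1, c=1 gives E1 ↦ 1, E2 ↦ 0; values differ ⇒ not provably equivalent.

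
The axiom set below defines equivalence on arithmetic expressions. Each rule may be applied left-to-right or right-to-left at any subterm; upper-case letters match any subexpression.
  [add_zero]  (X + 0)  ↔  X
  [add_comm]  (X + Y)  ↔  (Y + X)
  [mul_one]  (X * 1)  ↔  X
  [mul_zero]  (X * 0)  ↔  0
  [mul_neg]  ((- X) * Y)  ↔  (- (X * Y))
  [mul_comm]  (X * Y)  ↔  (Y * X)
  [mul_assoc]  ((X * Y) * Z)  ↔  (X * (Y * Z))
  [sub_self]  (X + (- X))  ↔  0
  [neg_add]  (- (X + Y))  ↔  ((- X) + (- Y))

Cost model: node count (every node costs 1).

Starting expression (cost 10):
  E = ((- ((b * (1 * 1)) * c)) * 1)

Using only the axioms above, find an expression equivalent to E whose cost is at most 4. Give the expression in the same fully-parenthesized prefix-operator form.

(- (b * c))   [cost 4]

step 1: mul_one (→) rewrites ((- ((b * (1 * 1)) * c)) * 1) into (- ((b * (1 * 1)) * c))
step 2: mul_one (→) rewrites (1 * 1) into 1, now (- ((b * 1) * c))
step 3: mul_one (→) rewrites (b * 1) into b, reaching cost 4 (bound 4)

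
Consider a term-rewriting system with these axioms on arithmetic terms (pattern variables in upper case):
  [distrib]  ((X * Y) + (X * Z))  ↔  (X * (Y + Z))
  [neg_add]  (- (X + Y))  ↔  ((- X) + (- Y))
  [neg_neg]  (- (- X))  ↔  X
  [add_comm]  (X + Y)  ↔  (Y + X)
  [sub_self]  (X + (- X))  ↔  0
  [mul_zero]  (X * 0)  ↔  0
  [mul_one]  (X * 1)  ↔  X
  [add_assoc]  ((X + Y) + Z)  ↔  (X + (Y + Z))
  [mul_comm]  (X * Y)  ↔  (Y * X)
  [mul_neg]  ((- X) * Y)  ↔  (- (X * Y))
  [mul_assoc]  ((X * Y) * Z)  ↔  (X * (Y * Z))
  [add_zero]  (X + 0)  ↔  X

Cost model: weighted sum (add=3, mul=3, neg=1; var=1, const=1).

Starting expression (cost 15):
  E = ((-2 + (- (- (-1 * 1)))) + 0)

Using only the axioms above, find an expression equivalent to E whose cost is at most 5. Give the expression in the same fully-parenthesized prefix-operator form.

1. [neg_neg →] (- (- (-1 * 1)))  →  (-1 * 1);  E = ((-2 + (-1 * 1)) + 0)
2. [add_zero →] ((-2 + (-1 * 1)) + 0)  →  (-2 + (-1 * 1))
3. [mul_one →] (-1 * 1)  →  -1;  cost 5 ≤ 5, done

(-2 + -1)   [cost 5]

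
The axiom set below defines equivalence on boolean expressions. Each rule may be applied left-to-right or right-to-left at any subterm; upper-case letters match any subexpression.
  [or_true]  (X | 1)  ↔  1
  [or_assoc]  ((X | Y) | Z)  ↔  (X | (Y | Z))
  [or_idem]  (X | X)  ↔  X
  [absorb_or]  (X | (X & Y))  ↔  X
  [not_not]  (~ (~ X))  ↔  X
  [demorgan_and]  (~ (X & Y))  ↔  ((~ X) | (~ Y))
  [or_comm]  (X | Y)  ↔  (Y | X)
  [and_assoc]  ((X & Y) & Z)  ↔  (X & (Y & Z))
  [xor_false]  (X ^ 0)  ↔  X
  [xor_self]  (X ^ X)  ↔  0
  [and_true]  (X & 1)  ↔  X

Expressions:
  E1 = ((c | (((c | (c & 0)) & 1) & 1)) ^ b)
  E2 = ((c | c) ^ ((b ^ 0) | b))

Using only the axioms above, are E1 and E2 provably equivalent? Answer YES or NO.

1. [absorb_or →] (c | (c & 0))  →  c;  E1 = ((c | ((c & 1) & 1)) ^ b)
2. [and_true →] ((c & 1) & 1)  →  (c & 1);  E1 = ((c | (c & 1)) ^ b)
3. [absorb_or →] (c | (c & 1))  →  c;  E1 = (c ^ b)
4. [or_idem ←] b  →  (b | b);  E1 = (c ^ (b | b))
5. [xor_false ←] b  →  (b ^ 0);  E1 = (c ^ ((b ^ 0) | b))
6. [or_idem ←] c  →  (c | c);  this is E2

YES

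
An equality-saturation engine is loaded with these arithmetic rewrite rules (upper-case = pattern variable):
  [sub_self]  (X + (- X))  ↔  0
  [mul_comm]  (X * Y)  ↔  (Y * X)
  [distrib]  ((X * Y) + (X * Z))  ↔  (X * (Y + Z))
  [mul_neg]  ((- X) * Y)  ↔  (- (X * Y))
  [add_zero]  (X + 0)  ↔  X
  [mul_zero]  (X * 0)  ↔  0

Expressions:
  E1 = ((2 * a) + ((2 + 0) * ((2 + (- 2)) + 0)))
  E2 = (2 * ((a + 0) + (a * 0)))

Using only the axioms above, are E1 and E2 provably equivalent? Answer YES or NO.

(1) (2 + (- 2))  =[sub_self →]=  0    ⊢ ((2 * a) + ((2 + 0) * (0 + 0)))
(2) (0 + 0)  =[add_zero →]=  0    ⊢ ((2 * a) + ((2 + 0) * 0))
(3) (2 + 0)  =[add_zero →]=  2    ⊢ ((2 * a) + (2 * 0))
(4) ((2 * a) + (2 * 0))  =[distrib →]=  (2 * (a + 0))
(5) (a + 0)  =[add_zero ←]=  ((a + 0) + 0)    ⊢ (2 * ((a + 0) + 0))
(6) 0  =[mul_zero ←]=  (a * 0)    ⊢ E2

YES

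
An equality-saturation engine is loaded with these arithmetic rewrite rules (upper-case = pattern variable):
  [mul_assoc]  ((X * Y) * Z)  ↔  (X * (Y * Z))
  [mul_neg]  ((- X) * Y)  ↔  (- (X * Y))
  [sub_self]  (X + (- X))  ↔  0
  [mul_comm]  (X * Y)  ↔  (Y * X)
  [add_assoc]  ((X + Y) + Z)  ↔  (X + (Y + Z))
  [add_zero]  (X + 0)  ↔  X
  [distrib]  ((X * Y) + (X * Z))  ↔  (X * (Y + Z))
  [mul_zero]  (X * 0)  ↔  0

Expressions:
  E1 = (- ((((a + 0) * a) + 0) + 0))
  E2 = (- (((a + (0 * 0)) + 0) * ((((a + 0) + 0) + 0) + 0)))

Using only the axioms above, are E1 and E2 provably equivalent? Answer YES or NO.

YES

1. [add_zero →] ((((a + 0) * a) + 0) + 0)  →  (((a + 0) * a) + 0);  E1 = (- (((a + 0) * a) + 0))
2. [add_zero →] (a + 0)  →  a;  E1 = (- ((a * a) + 0))
3. [add_zero →] ((a * a) + 0)  →  (a * a);  E1 = (- (a * a))
4. [add_zero ←] a  →  (a + 0);  E1 = (- ((a + 0) * a))
5. [add_zero ←] a  →  (a + 0);  E1 = (- ((a + 0) * (a + 0)))
6. [add_zero ←] 0  →  (0 + 0);  E1 = (- ((a + 0) * (a + (0 + 0))))
7. [add_zero ←] (a + 0)  →  ((a + 0) + 0);  E1 = (- (((a + 0) + 0) * (a + (0 + 0))))
8. [mul_zero ←] 0  →  (0 * 0);  E1 = (- (((a + (0 * 0)) + 0) * (a + (0 + 0))))
9. [add_assoc ←] (a + (0 + 0))  →  ((a + 0) + 0);  E1 = (- (((a + (0 * 0)) + 0) * ((a + 0) + 0)))
10. [add_zero ←] ((a + 0) + 0)  →  (((a + 0) + 0) + 0);  E1 = (- (((a + (0 * 0)) + 0) * (((a + 0) + 0) + 0)))
11. [add_zero ←] ((a + 0) + 0)  →  (((a + 0) + 0) + 0);  this is E2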